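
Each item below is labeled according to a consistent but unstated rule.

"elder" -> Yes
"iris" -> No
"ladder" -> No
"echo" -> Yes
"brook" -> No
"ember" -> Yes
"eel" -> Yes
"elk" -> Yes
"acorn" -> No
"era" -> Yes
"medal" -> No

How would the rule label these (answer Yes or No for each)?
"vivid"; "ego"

No, Yes

Checking candidate rules against both groups, what survives is: starts with 'e'.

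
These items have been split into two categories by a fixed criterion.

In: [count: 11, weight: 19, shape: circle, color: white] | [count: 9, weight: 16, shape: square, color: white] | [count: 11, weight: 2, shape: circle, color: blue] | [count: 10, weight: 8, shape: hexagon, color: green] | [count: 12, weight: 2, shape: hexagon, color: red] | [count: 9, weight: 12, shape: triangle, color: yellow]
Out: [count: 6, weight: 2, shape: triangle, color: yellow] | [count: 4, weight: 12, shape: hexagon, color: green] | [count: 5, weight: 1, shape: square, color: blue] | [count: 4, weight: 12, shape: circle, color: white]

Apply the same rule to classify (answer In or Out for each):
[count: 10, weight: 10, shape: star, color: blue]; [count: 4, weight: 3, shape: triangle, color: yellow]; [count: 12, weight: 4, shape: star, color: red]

The rule appears to be: count ≥ 9.
[count: 10, weight: 10, shape: star, color: blue]: count = 10, checks out → In.
[count: 4, weight: 3, shape: triangle, color: yellow]: count = 4, does not fit → Out.
[count: 12, weight: 4, shape: star, color: red]: count = 12, checks out → In.

In, Out, In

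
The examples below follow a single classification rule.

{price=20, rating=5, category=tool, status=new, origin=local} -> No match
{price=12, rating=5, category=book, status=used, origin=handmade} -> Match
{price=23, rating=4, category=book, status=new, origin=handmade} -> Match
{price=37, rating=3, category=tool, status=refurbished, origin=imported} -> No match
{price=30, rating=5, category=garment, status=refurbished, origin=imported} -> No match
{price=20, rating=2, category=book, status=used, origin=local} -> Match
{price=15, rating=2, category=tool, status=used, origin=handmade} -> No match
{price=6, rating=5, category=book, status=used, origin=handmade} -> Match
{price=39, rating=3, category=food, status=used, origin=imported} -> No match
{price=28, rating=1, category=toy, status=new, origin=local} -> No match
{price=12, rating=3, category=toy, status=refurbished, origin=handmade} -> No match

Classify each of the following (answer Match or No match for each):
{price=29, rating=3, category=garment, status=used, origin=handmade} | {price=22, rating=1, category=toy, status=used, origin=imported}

'Match' ⟺ category is book.

No match, No match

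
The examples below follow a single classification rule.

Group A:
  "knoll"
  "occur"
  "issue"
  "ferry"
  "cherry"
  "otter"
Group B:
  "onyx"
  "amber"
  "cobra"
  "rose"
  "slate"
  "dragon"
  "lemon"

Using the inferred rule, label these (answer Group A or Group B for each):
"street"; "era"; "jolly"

One predicate separates the groups cleanly: has a double letter.

Group A, Group B, Group A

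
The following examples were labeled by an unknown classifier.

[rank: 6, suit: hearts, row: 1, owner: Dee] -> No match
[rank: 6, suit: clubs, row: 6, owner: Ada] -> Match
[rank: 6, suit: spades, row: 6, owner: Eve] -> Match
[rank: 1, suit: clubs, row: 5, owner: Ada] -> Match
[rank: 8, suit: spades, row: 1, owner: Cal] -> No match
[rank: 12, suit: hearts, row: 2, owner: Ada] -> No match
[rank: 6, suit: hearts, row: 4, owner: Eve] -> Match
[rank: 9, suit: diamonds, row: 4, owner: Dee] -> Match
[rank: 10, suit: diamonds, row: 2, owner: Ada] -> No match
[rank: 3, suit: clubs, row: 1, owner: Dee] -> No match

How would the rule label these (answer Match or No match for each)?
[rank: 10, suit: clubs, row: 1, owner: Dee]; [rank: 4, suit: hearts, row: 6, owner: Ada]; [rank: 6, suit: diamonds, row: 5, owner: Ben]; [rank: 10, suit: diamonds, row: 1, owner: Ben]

No match, Match, Match, No match

The classifier is using: row ≥ 4.
[rank: 10, suit: clubs, row: 1, owner: Dee]: No match (row = 1). [rank: 4, suit: hearts, row: 6, owner: Ada]: Match (row = 6). [rank: 6, suit: diamonds, row: 5, owner: Ben]: Match (row = 5). [rank: 10, suit: diamonds, row: 1, owner: Ben]: No match (row = 1).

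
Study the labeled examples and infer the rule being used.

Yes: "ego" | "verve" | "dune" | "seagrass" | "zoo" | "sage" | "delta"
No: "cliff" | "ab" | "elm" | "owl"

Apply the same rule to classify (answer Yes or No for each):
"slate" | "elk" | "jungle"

Rule: has ≥ 2 vowels. This holds for each 'Yes' example and fails for each 'No' one.
"slate": 2 vowels, checks out → Yes.
"elk": 1 vowel, does not fit → No.
"jungle": 2 vowels, checks out → Yes.

Yes, No, Yes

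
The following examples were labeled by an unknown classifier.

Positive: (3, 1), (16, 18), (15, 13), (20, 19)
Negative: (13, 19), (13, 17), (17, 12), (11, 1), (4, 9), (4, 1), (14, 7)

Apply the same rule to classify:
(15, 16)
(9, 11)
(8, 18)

The common property of the 'Positive' items is: |first − second| ≤ 2. No 'Negative' item has it.
(15, 16): Positive (|15−16| = 1).
(9, 11): Positive (|9−11| = 2).
(8, 18): Negative (|8−18| = 10).

Positive, Positive, Negative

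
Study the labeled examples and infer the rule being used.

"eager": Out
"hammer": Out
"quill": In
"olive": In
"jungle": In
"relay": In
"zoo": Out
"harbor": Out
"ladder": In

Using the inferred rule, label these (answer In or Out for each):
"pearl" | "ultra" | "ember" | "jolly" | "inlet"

A rule that fits every label: contains 'l' — true of each 'In' example, false of each 'Out' one.
"pearl" → has 'l' → In.
"ultra" → has 'l' → In.
"ember" → no 'l' → Out.
"jolly" → has 'l' → In.
"inlet" → has 'l' → In.

In, In, Out, In, In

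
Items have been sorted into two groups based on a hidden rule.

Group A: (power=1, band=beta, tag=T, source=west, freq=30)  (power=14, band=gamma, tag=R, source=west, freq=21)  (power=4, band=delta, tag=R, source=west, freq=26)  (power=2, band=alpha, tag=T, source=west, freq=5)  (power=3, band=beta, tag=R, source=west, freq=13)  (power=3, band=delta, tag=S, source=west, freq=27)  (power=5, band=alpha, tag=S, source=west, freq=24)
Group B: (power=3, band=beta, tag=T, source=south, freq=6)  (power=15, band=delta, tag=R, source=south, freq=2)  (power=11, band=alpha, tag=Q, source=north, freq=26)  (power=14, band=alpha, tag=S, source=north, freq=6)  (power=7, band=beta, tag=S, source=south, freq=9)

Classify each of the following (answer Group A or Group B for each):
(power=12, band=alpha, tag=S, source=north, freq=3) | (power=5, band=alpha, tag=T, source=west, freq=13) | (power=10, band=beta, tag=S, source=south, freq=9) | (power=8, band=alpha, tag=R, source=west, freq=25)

Group B, Group A, Group B, Group A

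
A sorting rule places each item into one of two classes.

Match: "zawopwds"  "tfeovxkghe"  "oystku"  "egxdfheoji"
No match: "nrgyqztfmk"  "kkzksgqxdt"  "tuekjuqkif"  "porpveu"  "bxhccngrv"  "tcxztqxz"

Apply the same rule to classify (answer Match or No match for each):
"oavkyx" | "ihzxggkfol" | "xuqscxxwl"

Match, Match, No match

The distinguishing property — even length AND contains 'o' — holds for all the 'Match' cases and none of the 'No match' cases.
"oavkyx": length 6, has 'o' — satisfies this, so Match. "ihzxggkfol": length 10, has 'o' — satisfies this, so Match. "xuqscxxwl": length 9, no 'o' — lacks this property, so No match.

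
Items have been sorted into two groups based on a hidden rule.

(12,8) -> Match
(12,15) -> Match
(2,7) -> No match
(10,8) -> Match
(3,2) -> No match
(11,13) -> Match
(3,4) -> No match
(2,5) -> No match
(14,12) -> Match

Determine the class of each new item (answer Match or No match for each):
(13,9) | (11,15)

Match, Match

Rule: sum ≥ 18. This holds for each 'Match' example and fails for each 'No match' one.
(13,9) → 13+9 = 22 → Match. (11,15) → 11+15 = 26 → Match.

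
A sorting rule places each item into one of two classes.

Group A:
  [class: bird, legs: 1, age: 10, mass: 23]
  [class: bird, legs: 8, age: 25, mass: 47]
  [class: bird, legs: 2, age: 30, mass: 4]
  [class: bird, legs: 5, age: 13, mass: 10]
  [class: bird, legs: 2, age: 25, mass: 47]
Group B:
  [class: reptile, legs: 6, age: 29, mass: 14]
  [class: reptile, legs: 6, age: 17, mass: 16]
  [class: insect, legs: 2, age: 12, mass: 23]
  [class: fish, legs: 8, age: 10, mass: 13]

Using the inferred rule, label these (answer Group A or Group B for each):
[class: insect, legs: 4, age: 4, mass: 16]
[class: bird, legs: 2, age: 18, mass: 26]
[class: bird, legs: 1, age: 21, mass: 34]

Every 'Group A' example satisfies: class is bird. None of the 'Group B' examples do.
[class: insect, legs: 4, age: 4, mass: 16] → class is insect → Group B.
[class: bird, legs: 2, age: 18, mass: 26] → class is bird → Group A.
[class: bird, legs: 1, age: 21, mass: 34] → class is bird → Group A.

Group B, Group A, Group A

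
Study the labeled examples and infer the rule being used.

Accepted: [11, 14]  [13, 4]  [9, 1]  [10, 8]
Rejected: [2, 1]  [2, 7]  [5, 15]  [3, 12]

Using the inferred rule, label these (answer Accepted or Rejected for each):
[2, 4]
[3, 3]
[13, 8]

Rejected, Rejected, Accepted

'Accepted' ⟺ first ≥ 7.
[2, 4]: first 2 — fails the rule, so Rejected. [3, 3]: first 3 — fails the rule, so Rejected. [13, 8]: first 13 — meets the rule, so Accepted.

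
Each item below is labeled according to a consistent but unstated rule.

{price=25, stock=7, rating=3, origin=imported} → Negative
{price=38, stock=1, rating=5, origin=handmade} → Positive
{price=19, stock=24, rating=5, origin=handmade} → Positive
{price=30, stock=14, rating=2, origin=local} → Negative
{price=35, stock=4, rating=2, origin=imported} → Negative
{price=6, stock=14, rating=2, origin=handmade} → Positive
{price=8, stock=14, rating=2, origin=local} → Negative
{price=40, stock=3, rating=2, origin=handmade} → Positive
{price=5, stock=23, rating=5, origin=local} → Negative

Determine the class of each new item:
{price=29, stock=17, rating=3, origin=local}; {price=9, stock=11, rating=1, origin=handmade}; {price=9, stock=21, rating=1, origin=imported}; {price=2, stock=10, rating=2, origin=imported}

Negative, Positive, Negative, Negative

Comparing the two groups points to one rule — origin is handmade.
{price=29, stock=17, rating=3, origin=local} — origin is local, hence Negative.
{price=9, stock=11, rating=1, origin=handmade} — origin is handmade, hence Positive.
{price=9, stock=21, rating=1, origin=imported} — origin is imported, hence Negative.
{price=2, stock=10, rating=2, origin=imported} — origin is imported, hence Negative.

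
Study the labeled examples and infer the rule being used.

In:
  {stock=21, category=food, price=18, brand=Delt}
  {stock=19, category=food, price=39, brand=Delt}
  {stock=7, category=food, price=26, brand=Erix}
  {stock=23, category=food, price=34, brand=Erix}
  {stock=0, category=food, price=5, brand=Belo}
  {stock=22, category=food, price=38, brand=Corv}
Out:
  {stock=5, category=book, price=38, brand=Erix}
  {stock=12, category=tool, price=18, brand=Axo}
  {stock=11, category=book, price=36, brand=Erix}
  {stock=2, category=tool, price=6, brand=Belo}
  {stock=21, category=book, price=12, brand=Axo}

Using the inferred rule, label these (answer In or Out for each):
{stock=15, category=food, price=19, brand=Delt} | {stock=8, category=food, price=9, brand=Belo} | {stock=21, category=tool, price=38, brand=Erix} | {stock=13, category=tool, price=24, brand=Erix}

In, In, Out, Out

Looking at the examples, the only property every 'In' case has and every 'Out' case lacks is: category is food.
{stock=15, category=food, price=19, brand=Delt}: In (category is food). {stock=8, category=food, price=9, brand=Belo}: In (category is food). {stock=21, category=tool, price=38, brand=Erix}: Out (category is tool). {stock=13, category=tool, price=24, brand=Erix}: Out (category is tool).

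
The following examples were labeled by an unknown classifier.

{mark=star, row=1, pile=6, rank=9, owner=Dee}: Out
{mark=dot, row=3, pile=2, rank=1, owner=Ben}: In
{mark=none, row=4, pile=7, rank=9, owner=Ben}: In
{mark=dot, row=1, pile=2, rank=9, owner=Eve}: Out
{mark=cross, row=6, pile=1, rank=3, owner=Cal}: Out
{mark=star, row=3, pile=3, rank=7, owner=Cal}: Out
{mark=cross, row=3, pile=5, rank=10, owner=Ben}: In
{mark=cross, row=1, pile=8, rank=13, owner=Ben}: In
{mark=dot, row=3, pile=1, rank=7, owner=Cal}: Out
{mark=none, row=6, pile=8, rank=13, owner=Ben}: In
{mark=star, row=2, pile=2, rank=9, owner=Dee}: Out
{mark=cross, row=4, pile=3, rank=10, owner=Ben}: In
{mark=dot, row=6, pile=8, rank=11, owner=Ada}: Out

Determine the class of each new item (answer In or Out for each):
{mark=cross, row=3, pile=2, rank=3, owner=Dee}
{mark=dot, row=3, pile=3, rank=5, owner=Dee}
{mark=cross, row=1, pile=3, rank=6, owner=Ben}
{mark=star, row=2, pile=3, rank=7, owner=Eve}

Checking candidate rules against both groups, what survives is: owner is Ben.
{mark=cross, row=3, pile=2, rank=3, owner=Dee} — owner is Dee, hence Out.
{mark=dot, row=3, pile=3, rank=5, owner=Dee} — owner is Dee, hence Out.
{mark=cross, row=1, pile=3, rank=6, owner=Ben} — owner is Ben, hence In.
{mark=star, row=2, pile=3, rank=7, owner=Eve} — owner is Eve, hence Out.

Out, Out, In, Out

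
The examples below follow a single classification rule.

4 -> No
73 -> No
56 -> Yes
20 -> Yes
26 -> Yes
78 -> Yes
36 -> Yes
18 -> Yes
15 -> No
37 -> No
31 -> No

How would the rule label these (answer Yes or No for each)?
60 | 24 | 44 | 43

Yes, Yes, Yes, No

A rule that fits every label: even AND at least 15 — true of each 'Yes' example, false of each 'No' one.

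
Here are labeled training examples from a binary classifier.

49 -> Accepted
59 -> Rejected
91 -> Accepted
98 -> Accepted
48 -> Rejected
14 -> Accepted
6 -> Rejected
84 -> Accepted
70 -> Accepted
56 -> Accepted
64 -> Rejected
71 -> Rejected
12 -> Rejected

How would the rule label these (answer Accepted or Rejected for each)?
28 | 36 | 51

The common property of the 'Accepted' items is: multiple of 7. No 'Rejected' item has it.

Accepted, Rejected, Rejected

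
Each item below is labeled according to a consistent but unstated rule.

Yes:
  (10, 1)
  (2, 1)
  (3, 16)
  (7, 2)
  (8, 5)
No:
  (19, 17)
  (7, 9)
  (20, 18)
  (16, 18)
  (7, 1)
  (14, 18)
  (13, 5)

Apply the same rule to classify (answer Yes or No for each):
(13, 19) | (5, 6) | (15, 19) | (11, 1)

No, Yes, No, No

Rule: sum is odd. This holds for each 'Yes' example and fails for each 'No' one.
(13, 19): 13+19 = 32 — does not pass, so No. (5, 6): 5+6 = 11 — fits, so Yes. (15, 19): 15+19 = 34 — does not pass, so No. (11, 1): 11+1 = 12 — does not pass, so No.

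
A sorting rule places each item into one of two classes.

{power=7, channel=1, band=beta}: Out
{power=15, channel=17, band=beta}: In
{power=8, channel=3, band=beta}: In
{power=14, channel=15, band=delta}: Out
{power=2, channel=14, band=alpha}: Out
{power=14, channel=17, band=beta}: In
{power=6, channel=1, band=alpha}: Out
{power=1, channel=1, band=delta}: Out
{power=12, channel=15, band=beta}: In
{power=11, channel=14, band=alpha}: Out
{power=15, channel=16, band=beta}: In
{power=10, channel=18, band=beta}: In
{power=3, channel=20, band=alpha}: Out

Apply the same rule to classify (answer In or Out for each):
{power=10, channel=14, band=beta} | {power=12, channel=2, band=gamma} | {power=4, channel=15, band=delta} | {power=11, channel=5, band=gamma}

In, Out, Out, Out

A rule that fits every label: band is beta AND power ≥ 8 — true of each 'In' example, false of each 'Out' one.
In: {power=10, channel=14, band=beta}, since band is beta, power = 10. Out: {power=12, channel=2, band=gamma}, since band is gamma, power = 12. Out: {power=4, channel=15, band=delta}, since band is delta, power = 4. Out: {power=11, channel=5, band=gamma}, since band is gamma, power = 11.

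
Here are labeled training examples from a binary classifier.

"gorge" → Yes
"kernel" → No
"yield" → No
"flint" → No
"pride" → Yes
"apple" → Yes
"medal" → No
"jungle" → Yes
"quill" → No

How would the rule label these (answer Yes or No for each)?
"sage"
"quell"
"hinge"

The rule appears to be: ends with 'e'.
"sage": Yes (ends with 'e'). "quell": No (ends with 'l'). "hinge": Yes (ends with 'e').

Yes, No, Yes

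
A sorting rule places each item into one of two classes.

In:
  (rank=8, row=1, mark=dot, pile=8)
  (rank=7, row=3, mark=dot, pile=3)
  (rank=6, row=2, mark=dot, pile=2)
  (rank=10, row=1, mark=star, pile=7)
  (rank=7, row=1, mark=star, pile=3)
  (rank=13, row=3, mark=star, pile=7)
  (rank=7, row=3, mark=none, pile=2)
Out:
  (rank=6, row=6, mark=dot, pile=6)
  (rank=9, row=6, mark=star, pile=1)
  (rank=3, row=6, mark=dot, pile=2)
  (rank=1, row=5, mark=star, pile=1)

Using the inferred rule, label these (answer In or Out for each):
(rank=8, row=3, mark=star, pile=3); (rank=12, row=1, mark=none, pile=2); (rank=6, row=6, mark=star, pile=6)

The simplest hypothesis consistent with all the labels is: row ≤ 3.
In: (rank=8, row=3, mark=star, pile=3), since row = 3. In: (rank=12, row=1, mark=none, pile=2), since row = 1. Out: (rank=6, row=6, mark=star, pile=6), since row = 6.

In, In, Out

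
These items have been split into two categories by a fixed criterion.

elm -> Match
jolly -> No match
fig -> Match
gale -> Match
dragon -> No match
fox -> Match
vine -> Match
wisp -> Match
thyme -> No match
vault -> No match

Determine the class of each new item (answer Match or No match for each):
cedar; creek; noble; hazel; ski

'Match' ⟺ length ≤ 4.
cedar → length 5 → No match. creek → length 5 → No match. noble → length 5 → No match. hazel → length 5 → No match. ski → length 3 → Match.

No match, No match, No match, No match, Match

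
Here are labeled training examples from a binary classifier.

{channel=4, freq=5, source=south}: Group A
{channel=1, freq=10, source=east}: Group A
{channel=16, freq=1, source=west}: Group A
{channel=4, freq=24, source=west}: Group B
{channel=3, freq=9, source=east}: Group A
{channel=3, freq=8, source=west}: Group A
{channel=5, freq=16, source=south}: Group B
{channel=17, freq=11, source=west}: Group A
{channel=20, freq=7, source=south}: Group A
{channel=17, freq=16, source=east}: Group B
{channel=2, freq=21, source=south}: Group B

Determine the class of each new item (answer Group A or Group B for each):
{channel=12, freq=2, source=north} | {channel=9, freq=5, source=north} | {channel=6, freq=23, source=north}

Group A, Group A, Group B

The pattern is that an item is 'Group A' exactly when: freq ≤ 11.
{channel=12, freq=2, source=north}: freq = 2 — matches, so Group A. {channel=9, freq=5, source=north}: freq = 5 — matches, so Group A. {channel=6, freq=23, source=north}: freq = 23 — doesn't match, so Group B.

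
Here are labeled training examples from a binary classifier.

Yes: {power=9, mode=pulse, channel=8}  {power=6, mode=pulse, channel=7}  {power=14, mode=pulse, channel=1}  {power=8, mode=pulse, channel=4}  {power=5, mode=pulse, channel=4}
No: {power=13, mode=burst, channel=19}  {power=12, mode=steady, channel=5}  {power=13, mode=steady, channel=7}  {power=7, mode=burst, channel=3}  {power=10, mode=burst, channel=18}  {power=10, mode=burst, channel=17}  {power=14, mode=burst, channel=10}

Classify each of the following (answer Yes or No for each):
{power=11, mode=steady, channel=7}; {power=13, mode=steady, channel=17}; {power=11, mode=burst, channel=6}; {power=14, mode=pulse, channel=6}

Checking candidate rules against both groups, what survives is: mode is pulse.
{power=11, mode=steady, channel=7} — mode is steady, hence No.
{power=13, mode=steady, channel=17} — mode is steady, hence No.
{power=11, mode=burst, channel=6} — mode is burst, hence No.
{power=14, mode=pulse, channel=6} — mode is pulse, hence Yes.

No, No, No, Yes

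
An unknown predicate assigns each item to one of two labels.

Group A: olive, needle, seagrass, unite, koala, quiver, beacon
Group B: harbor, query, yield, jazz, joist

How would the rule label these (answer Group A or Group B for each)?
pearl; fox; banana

Group B, Group B, Group A

The rule appears to be: has ≥ 3 vowels.
pearl: 2 vowels, does not fit → Group B.
fox: 1 vowel, does not fit → Group B.
banana: 3 vowels, matches → Group A.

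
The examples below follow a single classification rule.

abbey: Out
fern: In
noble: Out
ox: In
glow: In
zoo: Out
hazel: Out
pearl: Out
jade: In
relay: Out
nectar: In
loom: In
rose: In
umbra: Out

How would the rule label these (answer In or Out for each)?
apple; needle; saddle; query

The pattern is that an item is 'In' exactly when: even length.
apple: length 5, does not fit → Out. needle: length 6, fits → In. saddle: length 6, fits → In. query: length 5, does not fit → Out.

Out, In, In, Out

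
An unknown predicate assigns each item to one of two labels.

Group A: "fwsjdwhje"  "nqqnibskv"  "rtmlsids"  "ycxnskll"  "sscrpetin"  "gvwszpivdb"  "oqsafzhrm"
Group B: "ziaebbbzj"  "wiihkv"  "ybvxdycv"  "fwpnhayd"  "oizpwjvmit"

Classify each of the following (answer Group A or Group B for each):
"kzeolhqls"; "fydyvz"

Group A, Group B

All 'Group A' examples share one property — contains 's' — and every 'Group B' example lacks it.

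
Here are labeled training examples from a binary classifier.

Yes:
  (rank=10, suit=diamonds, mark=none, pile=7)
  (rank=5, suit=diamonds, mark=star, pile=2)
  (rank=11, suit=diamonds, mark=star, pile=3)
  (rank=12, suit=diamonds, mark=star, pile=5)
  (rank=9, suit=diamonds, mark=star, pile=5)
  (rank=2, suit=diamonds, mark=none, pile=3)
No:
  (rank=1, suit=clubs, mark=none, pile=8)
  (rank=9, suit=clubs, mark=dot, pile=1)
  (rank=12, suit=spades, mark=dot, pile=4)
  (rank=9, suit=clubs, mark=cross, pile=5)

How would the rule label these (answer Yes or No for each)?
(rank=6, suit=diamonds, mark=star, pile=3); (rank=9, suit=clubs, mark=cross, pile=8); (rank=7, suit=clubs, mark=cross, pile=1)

A rule that fits every label: suit is diamonds — true of each 'Yes' example, false of each 'No' one.
(rank=6, suit=diamonds, mark=star, pile=3) → suit is diamonds → Yes. (rank=9, suit=clubs, mark=cross, pile=8) → suit is clubs → No. (rank=7, suit=clubs, mark=cross, pile=1) → suit is clubs → No.

Yes, No, No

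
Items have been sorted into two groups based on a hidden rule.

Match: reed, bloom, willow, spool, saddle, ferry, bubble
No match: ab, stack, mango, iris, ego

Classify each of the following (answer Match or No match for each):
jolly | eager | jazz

Match, No match, Match

The rule appears to be: has a double letter.
jolly: 'll' doubled, checks out → Match.
eager: no doubled letter, does not pass → No match.
jazz: 'zz' doubled, checks out → Match.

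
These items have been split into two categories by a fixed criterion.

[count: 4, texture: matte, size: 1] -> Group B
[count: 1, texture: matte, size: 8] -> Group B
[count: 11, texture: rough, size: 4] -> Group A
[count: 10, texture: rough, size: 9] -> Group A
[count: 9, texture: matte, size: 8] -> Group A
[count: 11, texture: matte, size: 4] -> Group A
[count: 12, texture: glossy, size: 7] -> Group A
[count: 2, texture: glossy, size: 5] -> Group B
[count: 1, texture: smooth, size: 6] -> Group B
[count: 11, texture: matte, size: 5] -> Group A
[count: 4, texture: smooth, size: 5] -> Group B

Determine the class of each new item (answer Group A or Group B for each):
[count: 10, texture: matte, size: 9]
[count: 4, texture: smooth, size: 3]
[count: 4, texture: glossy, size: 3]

Every 'Group A' example satisfies: count ≥ 9. None of the 'Group B' examples do.
Group A: [count: 10, texture: matte, size: 9], since count = 10.
Group B: [count: 4, texture: smooth, size: 3], since count = 4.
Group B: [count: 4, texture: glossy, size: 3], since count = 4.

Group A, Group B, Group B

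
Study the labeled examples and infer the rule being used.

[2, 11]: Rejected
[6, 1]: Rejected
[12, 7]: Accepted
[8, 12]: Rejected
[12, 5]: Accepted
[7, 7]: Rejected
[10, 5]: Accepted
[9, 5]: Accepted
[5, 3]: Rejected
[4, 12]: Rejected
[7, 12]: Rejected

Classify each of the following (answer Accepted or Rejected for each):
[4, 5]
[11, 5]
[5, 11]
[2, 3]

Rejected, Accepted, Rejected, Rejected

The rule appears to be: first ≥ 9.
[4, 5]: first 4 — fails the rule, so Rejected. [11, 5]: first 11 — meets the rule, so Accepted. [5, 11]: first 5 — fails the rule, so Rejected. [2, 3]: first 2 — fails the rule, so Rejected.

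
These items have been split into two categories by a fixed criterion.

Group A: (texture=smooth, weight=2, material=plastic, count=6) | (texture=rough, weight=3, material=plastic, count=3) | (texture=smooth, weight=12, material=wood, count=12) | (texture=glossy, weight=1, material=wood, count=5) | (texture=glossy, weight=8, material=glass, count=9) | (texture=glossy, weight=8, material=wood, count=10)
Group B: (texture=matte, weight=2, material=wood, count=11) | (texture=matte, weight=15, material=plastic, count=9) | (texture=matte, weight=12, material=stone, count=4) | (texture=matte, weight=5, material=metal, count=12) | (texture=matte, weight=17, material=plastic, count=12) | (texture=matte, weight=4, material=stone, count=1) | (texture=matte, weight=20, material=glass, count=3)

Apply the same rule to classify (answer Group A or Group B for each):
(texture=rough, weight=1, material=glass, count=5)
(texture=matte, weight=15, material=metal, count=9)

Group A, Group B

The common property of the 'Group A' items is: texture is not matte. No 'Group B' item has it.
Group A: (texture=rough, weight=1, material=glass, count=5), since texture is rough.
Group B: (texture=matte, weight=15, material=metal, count=9), since texture is matte.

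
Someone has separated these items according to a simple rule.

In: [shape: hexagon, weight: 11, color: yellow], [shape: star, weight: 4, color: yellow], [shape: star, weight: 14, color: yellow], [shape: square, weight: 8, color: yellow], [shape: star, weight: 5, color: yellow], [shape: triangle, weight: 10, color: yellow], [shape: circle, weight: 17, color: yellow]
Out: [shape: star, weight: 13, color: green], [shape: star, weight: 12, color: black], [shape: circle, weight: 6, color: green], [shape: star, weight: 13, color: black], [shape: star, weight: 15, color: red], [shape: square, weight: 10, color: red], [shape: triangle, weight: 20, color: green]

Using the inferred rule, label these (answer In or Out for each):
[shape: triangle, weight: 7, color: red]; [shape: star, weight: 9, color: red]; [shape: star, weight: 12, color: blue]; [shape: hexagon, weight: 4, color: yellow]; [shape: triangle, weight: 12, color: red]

Out, Out, Out, In, Out

A rule that fits every label: color is yellow — true of each 'In' example, false of each 'Out' one.
[shape: triangle, weight: 7, color: red]: color is red, doesn't qualify → Out. [shape: star, weight: 9, color: red]: color is red, doesn't qualify → Out. [shape: star, weight: 12, color: blue]: color is blue, doesn't qualify → Out. [shape: hexagon, weight: 4, color: yellow]: color is yellow, fits → In. [shape: triangle, weight: 12, color: red]: color is red, doesn't qualify → Out.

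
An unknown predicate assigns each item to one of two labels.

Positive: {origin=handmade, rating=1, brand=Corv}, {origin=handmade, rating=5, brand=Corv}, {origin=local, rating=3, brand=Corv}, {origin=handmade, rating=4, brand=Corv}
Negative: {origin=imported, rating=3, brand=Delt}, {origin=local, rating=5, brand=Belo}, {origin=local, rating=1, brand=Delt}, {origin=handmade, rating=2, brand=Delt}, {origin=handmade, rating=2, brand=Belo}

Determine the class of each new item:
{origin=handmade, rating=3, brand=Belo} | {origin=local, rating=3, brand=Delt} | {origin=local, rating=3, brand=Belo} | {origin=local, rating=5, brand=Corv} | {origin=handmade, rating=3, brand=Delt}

Negative, Negative, Negative, Positive, Negative

Comparing the two groups points to one rule — brand is Corv.
{origin=handmade, rating=3, brand=Belo}: Negative (brand is Belo).
{origin=local, rating=3, brand=Delt}: Negative (brand is Delt).
{origin=local, rating=3, brand=Belo}: Negative (brand is Belo).
{origin=local, rating=5, brand=Corv}: Positive (brand is Corv).
{origin=handmade, rating=3, brand=Delt}: Negative (brand is Delt).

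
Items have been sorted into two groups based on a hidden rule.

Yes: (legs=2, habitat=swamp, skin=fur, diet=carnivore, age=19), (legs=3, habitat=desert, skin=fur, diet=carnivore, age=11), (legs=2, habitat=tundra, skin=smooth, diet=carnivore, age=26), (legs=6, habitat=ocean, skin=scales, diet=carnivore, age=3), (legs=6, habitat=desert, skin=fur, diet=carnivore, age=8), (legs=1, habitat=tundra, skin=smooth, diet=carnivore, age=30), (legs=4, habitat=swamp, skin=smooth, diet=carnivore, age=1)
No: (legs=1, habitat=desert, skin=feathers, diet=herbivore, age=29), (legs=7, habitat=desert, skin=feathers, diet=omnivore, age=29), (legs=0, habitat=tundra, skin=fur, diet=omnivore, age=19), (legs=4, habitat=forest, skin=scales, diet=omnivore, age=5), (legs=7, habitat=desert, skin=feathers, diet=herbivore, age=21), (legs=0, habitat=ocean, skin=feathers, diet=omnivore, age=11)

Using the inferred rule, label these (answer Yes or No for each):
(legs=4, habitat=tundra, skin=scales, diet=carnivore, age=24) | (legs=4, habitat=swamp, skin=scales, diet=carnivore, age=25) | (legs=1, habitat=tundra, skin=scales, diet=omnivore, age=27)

Every 'Yes' example satisfies: diet is carnivore. None of the 'No' examples do.

Yes, Yes, No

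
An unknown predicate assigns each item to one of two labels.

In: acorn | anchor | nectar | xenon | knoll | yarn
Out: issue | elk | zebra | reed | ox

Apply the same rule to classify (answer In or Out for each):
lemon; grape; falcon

In, Out, In

Looking at the examples, the only property every 'In' case has and every 'Out' case lacks is: contains 'n'.
lemon: has 'n', meets the rule → In.
grape: no 'n', does not fit → Out.
falcon: has 'n', meets the rule → In.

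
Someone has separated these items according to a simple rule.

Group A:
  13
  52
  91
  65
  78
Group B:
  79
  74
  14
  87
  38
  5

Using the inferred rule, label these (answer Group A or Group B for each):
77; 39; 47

The distinguishing property — multiple of 13 — holds for all the 'Group A' cases and none of the 'Group B' cases.

Group B, Group A, Group B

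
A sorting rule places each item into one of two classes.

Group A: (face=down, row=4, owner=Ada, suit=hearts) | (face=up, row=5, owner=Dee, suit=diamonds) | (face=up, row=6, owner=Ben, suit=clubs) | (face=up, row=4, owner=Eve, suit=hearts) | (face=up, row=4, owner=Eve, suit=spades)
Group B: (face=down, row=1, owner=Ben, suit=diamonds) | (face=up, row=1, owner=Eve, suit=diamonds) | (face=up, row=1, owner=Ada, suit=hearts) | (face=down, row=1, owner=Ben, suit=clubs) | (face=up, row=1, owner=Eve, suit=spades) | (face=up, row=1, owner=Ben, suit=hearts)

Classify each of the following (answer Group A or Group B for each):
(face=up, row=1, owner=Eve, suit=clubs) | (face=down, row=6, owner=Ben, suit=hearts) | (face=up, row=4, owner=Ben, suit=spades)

The distinguishing property — row ≥ 4 — holds for all the 'Group A' cases and none of the 'Group B' cases.

Group B, Group A, Group A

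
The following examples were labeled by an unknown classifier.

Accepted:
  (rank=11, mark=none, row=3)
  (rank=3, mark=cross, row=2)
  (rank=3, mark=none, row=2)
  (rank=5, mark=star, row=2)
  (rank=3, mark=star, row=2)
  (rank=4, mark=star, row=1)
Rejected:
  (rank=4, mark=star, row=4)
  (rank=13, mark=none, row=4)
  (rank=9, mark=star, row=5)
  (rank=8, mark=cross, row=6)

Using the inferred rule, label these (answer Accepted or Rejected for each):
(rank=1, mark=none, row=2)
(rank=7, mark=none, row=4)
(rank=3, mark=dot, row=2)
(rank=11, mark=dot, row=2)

The pattern is that an item is 'Accepted' exactly when: row ≤ 3.
(rank=1, mark=none, row=2): row = 2 — qualifies, so Accepted. (rank=7, mark=none, row=4): row = 4 — does not fit, so Rejected. (rank=3, mark=dot, row=2): row = 2 — qualifies, so Accepted. (rank=11, mark=dot, row=2): row = 2 — qualifies, so Accepted.

Accepted, Rejected, Accepted, Accepted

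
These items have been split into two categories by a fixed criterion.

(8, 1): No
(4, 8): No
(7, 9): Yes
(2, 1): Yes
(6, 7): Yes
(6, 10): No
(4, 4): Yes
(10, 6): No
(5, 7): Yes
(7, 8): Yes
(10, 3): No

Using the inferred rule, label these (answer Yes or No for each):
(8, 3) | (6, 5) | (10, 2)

No, Yes, No

All 'Yes' examples share one property — |first − second| ≤ 2 — and every 'No' example lacks it.
(8, 3): |8−3| = 5, doesn't match → No.
(6, 5): |6−5| = 1, has this property → Yes.
(10, 2): |10−2| = 8, doesn't match → No.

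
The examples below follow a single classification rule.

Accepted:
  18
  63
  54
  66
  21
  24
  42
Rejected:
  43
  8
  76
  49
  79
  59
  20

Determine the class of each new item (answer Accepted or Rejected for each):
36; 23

Checking candidate rules against both groups, what survives is: multiple of 3.
36: 36 = 3·12 — matches, so Accepted. 23: 23 = 3·7 + 2 — fails this test, so Rejected.

Accepted, Rejected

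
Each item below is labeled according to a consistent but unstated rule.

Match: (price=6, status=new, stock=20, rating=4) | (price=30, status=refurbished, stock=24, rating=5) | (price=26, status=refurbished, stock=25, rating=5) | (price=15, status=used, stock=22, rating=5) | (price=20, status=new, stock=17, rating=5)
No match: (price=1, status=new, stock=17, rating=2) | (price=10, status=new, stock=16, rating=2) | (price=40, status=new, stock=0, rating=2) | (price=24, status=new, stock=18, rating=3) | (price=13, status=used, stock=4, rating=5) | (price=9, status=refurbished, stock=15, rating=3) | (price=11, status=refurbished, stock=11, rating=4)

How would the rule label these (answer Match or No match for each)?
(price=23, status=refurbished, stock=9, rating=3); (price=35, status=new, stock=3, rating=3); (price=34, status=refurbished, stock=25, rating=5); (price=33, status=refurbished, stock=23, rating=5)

No match, No match, Match, Match

The pattern is that an item is 'Match' exactly when: stock ≥ 15 AND rating ≥ 4.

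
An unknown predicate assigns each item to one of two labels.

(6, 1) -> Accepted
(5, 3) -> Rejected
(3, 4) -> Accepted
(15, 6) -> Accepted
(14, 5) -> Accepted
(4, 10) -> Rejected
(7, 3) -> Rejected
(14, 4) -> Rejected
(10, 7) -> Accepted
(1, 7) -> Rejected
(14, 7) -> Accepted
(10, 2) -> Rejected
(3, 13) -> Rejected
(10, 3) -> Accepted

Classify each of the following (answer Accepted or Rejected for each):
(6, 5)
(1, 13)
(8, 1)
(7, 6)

Accepted, Rejected, Accepted, Accepted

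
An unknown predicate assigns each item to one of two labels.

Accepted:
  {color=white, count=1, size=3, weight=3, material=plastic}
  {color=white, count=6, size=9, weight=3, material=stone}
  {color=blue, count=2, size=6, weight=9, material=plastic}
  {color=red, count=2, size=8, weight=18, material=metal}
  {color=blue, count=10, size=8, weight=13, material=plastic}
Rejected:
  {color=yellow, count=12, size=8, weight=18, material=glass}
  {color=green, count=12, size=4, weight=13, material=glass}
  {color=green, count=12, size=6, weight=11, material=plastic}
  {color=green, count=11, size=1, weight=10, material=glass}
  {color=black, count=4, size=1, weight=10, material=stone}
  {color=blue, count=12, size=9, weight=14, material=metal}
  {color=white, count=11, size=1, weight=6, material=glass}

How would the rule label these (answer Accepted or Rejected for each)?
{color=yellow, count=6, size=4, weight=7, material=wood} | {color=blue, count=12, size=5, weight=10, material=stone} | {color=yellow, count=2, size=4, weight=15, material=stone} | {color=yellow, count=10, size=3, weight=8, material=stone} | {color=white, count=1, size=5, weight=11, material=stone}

Accepted, Rejected, Accepted, Accepted, Accepted

The pattern is that an item is 'Accepted' exactly when: count ≤ 10 AND size ≥ 3.
{color=yellow, count=6, size=4, weight=7, material=wood} → count = 6, size = 4 → Accepted.
{color=blue, count=12, size=5, weight=10, material=stone} → count = 12, size = 5 → Rejected.
{color=yellow, count=2, size=4, weight=15, material=stone} → count = 2, size = 4 → Accepted.
{color=yellow, count=10, size=3, weight=8, material=stone} → count = 10, size = 3 → Accepted.
{color=white, count=1, size=5, weight=11, material=stone} → count = 1, size = 5 → Accepted.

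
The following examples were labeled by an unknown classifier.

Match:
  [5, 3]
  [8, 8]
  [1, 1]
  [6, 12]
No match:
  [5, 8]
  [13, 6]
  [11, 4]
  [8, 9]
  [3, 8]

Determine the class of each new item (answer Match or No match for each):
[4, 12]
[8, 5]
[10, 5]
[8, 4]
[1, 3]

Comparing the two groups points to one rule — sum is even.

Match, No match, No match, Match, Match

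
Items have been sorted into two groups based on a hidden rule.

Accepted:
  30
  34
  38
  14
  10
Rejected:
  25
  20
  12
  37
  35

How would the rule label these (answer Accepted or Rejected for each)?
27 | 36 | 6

Rejected, Rejected, Accepted

The rule appears to be: ≡ 2 (mod 4).
27: 27 mod 4 = 3, does not fit → Rejected.
36: 36 mod 4 = 0, does not fit → Rejected.
6: 6 mod 4 = 2, matches → Accepted.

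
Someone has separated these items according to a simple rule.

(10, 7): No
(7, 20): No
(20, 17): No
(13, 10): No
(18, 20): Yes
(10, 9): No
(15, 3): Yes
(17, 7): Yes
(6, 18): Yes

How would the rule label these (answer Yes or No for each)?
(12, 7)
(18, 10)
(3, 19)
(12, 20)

No, Yes, Yes, Yes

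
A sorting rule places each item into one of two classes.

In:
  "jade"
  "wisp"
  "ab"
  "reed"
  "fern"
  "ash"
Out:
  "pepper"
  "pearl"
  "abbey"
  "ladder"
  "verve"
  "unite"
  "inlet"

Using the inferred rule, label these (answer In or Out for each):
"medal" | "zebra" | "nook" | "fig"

The rule appears to be: length ≤ 4.
"medal" → length 5 → Out. "zebra" → length 5 → Out. "nook" → length 4 → In. "fig" → length 3 → In.

Out, Out, In, In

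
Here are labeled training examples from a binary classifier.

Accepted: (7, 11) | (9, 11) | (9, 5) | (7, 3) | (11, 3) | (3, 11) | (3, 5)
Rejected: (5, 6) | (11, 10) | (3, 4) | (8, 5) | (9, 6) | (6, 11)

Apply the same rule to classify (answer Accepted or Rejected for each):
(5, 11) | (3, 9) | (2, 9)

The classifier is using: sum is even.
(5, 11): Accepted (5+11 = 16).
(3, 9): Accepted (3+9 = 12).
(2, 9): Rejected (2+9 = 11).

Accepted, Accepted, Rejected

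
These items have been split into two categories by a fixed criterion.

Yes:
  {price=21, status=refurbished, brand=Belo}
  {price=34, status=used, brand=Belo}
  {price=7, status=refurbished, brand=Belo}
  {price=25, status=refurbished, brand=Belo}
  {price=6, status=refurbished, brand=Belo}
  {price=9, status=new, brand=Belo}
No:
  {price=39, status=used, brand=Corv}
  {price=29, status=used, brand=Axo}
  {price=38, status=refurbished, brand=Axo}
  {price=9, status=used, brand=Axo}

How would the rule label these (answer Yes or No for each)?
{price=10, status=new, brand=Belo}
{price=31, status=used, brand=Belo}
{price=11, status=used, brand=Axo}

Yes, Yes, No

The distinguishing property — brand is Belo — holds for all the 'Yes' cases and none of the 'No' cases.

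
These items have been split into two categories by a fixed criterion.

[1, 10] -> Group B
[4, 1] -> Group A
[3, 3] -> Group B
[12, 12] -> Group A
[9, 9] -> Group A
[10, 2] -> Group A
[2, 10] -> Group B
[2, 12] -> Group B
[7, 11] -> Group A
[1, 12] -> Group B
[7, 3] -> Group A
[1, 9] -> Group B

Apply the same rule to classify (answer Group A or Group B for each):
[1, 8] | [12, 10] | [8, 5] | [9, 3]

Group B, Group A, Group A, Group A

The pattern is that an item is 'Group A' exactly when: first ≥ 4.
[1, 8]: first 1, fails the rule → Group B. [12, 10]: first 12, passes → Group A. [8, 5]: first 8, passes → Group A. [9, 3]: first 9, passes → Group A.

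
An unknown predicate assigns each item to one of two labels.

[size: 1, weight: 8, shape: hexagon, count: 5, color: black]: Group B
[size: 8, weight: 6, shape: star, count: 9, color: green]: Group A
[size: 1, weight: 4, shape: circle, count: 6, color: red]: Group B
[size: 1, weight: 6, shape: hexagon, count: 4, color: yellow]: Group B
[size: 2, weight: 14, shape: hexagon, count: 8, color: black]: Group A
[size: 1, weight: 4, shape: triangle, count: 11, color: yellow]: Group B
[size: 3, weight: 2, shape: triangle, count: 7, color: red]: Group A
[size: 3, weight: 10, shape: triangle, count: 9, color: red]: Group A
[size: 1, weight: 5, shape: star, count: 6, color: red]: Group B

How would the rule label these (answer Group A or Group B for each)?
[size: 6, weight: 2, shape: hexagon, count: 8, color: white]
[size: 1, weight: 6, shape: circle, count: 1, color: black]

Group A, Group B

The classifier is using: size ≥ 2.
[size: 6, weight: 2, shape: hexagon, count: 8, color: white] — size = 6, hence Group A. [size: 1, weight: 6, shape: circle, count: 1, color: black] — size = 1, hence Group B.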